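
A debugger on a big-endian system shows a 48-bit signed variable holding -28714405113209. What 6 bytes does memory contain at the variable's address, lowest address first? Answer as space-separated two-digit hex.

Two's complement of -28714405113209 in 48 bits: 28714405113209 = 0x1A1D97EAAD79; invert → 0xE5E268155286; add 1 → 0xE5E268155287.
Split into bytes (most-significant first): E5 E2 68 15 52 87.
Big-endian stores the most-significant byte at the lowest address.
So the memory order matches the most-significant-first order: E5 E2 68 15 52 87.

E5 E2 68 15 52 87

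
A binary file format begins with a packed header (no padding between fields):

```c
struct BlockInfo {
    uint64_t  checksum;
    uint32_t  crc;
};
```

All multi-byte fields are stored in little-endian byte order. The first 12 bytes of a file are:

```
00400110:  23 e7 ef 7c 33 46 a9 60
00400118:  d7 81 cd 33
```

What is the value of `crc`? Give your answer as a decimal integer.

869106135

`crc` follows `checksum` (8 bytes), so it starts at byte offset 8 and occupies 4 bytes.
Bytes at offsets 8..11: D7 81 CD 33.
In little-endian order the low byte comes first in memory.
Reassemble most-significant byte first: 33 CD 81 D7 → 0x33CD81D7.
0x33CD81D7 = 869106135.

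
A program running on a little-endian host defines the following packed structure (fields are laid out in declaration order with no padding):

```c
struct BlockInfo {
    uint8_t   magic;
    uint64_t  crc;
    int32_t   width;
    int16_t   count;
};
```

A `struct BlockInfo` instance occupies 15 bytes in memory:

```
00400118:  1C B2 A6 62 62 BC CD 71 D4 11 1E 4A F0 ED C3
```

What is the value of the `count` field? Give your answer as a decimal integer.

`count` follows `magic` (1 B), `crc` (8 B), `width` (4 B), so it starts at offset 1 + 8 + 4 = 13 and occupies 2 bytes.
Bytes at offsets 13..14: ED C3.
Little-endian stores the least-significant byte at the lowest address.
Reassemble most-significant byte first: C3 ED → 0xC3ED.
Top bit is set, so as a signed 16-bit value this is 0xC3ED − 2^16 = -15379.

-15379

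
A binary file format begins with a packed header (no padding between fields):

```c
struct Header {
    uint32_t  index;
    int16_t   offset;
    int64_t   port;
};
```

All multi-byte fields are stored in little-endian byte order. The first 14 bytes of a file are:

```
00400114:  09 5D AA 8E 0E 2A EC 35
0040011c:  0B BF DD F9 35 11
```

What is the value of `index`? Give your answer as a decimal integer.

`index` is the first field, at byte offset 0, occupying 4 bytes.
Bytes at offsets 0..3: 09 5D AA 8E.
In little-endian order the low byte comes first in memory.
Reassemble most-significant byte first: 8E AA 5D 09 → 0x8EAA5D09.
0x8EAA5D09 = 2393529609.

2393529609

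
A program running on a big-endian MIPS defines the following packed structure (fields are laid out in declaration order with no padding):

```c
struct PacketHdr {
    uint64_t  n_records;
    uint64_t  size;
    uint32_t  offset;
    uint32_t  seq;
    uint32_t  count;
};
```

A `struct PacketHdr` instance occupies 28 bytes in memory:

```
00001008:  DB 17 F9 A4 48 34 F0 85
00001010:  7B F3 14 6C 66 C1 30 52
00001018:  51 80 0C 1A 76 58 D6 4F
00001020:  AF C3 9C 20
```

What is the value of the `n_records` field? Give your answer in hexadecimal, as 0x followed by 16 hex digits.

`n_records` is the first field, at byte offset 0, occupying 8 bytes.
Bytes at offsets 0..7: DB 17 F9 A4 48 34 F0 85.
Big-endian stores the most-significant byte at the lowest address.
The bytes are already most-significant first: 0xDB17F9A44834F085.

0xDB17F9A44834F085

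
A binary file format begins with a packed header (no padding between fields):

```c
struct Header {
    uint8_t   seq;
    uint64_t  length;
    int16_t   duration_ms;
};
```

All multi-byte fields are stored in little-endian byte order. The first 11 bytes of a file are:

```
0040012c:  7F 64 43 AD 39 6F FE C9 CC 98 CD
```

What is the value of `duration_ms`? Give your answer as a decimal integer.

`duration_ms` follows `seq` (1 B), `length` (8 B), so it starts at offset 1 + 8 = 9 and occupies 2 bytes.
Bytes at offsets 9..10: 98 CD.
Little-endian: lowest address holds the least-significant byte.
Reassemble most-significant byte first: CD 98 → 0xCD98.
Top bit is set, so as a signed 16-bit value this is 0xCD98 − 2^16 = -12904.

-12904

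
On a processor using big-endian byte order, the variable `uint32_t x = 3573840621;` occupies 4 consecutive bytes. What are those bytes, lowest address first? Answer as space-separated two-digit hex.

3573840621 in hexadecimal, padded to 32 bits, is 0xD5047AED.
Split into bytes (most-significant first): D5 04 7A ED.
Big-endian stores the most-significant byte at the lowest address.
So the memory order matches the most-significant-first order: D5 04 7A ED.

D5 04 7A ED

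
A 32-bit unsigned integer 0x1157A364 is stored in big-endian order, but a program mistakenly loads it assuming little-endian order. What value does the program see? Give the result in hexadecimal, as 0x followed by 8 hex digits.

0x64A35711

Stored big-endian, the bytes at ascending addresses are 11 57 A3 64.
Read back as little-endian, the first byte is least significant, giving 0x64A35711.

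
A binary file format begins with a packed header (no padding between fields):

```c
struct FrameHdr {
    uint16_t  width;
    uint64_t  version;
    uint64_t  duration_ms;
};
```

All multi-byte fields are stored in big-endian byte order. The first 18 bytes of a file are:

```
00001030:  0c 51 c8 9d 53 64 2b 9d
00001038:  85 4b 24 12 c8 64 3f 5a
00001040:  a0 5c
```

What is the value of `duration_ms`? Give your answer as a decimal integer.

`duration_ms` follows `width` (2 B), `version` (8 B), so it starts at offset 2 + 8 = 10 and occupies 8 bytes.
Bytes at offsets 10..17: 24 12 C8 64 3F 5A A0 5C.
Big-endian stores the most-significant byte at the lowest address.
The bytes are already most-significant first: 0x2412C8643F5AA05C.
0x2412C8643F5AA05C = 2599360267831386204.

2599360267831386204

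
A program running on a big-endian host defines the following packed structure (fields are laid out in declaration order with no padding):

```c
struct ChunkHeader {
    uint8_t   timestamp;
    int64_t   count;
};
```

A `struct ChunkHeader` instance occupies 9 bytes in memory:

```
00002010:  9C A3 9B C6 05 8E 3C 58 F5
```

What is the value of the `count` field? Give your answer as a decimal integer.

-6657509896973690635

`count` follows `timestamp` (1 byte), so it starts at byte offset 1 and occupies 8 bytes.
Bytes at offsets 1..8: A3 9B C6 05 8E 3C 58 F5.
Big-endian: lowest address holds the most-significant byte.
The bytes are already most-significant first: 0xA39BC6058E3C58F5.
Top bit is set, so as a signed 64-bit value this is 0xA39BC6058E3C58F5 − 2^64 = -6657509896973690635.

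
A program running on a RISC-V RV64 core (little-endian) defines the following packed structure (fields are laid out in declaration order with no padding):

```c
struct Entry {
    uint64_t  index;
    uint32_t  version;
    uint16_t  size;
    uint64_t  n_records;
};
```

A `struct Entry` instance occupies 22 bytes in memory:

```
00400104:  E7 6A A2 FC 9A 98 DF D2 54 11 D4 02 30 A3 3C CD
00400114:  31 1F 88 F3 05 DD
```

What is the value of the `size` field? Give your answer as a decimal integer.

41776

`size` follows `index` (8 B), `version` (4 B), so it starts at offset 8 + 4 = 12 and occupies 2 bytes.
Bytes at offsets 12..13: 30 A3.
In little-endian order the low byte comes first in memory.
Reassemble most-significant byte first: A3 30 → 0xA330.
0xA330 = 41776.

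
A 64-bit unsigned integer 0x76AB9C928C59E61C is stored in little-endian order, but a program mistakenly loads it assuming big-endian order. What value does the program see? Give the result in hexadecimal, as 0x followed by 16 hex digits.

0x1CE6598C929CAB76

Stored little-endian, the bytes at ascending addresses are 1C E6 59 8C 92 9C AB 76.
Read back as big-endian, the last byte is least significant, giving 0x1CE6598C929CAB76.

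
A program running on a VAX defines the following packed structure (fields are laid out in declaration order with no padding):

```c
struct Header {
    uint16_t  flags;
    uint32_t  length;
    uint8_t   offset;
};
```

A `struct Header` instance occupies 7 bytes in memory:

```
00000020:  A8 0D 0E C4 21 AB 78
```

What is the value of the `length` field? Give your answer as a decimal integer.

2871116814

`length` follows `flags` (2 bytes), so it starts at byte offset 2 and occupies 4 bytes.
Bytes at offsets 2..5: 0E C4 21 AB.
Little-endian: lowest address holds the least-significant byte.
Reassemble most-significant byte first: AB 21 C4 0E → 0xAB21C40E.
0xAB21C40E = 2871116814.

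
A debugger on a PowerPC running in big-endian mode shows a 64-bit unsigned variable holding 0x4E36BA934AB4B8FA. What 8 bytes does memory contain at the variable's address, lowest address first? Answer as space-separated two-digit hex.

4E 36 BA 93 4A B4 B8 FA

Split into bytes (most-significant first): 4E 36 BA 93 4A B4 B8 FA.
Big-endian: lowest address holds the most-significant byte.
So the memory order matches the most-significant-first order: 4E 36 BA 93 4A B4 B8 FA.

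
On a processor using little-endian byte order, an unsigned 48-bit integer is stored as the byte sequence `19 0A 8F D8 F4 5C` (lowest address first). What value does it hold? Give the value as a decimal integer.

In little-endian order the low byte comes first in memory.
Reassemble most-significant byte first: 5C F4 D8 8F 0A 19 → 0x5CF4D88F0A19.
0x5CF4D88F0A19 = 102206675028505.

102206675028505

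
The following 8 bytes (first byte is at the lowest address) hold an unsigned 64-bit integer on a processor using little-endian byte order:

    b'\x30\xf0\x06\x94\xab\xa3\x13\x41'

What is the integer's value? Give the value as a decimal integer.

In little-endian order the low byte comes first in memory.
Reassemble most-significant byte first: 41 13 A3 AB 94 06 F0 30 → 0x4113A3AB9406F030.
0x4113A3AB9406F030 = 4689271594341036080.

4689271594341036080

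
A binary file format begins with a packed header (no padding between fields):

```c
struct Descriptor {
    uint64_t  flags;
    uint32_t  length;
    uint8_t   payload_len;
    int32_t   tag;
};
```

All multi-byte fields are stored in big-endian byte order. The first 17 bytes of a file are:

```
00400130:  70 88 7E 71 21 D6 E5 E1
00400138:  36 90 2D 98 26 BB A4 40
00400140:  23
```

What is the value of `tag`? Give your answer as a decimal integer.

-1146863581

`tag` follows `flags` (8 B), `length` (4 B), `payload_len` (1 B), so it starts at offset 8 + 4 + 1 = 13 and occupies 4 bytes.
Bytes at offsets 13..16: BB A4 40 23.
Big-endian stores the most-significant byte at the lowest address.
The bytes are already most-significant first: 0xBBA44023.
Top bit is set, so as a signed 32-bit value this is 0xBBA44023 − 2^32 = -1146863581.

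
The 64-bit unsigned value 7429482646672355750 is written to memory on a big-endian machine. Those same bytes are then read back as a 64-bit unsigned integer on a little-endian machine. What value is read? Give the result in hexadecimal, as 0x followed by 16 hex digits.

0xA6B1D5A31AD31A67

7429482646672355750 in 64-bit hexadecimal is 0x671AD31AA3D5B1A6.
Stored big-endian, the bytes at ascending addresses are 67 1A D3 1A A3 D5 B1 A6.
Read back as little-endian, the first byte is least significant, giving 0xA6B1D5A31AD31A67.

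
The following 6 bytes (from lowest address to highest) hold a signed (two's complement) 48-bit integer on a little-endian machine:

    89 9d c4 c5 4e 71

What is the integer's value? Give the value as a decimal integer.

In little-endian order the low byte comes first in memory.
Reassemble most-significant byte first: 71 4E C5 C4 9D 89 → 0x714EC5C49D89.
0x714EC5C49D89 = 124583139384713.

124583139384713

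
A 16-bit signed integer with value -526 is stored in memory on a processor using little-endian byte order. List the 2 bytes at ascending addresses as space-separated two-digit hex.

F2 FD

Two's complement of -526 in 16 bits: 526 = 0x020E; invert → 0xFDF1; add 1 → 0xFDF2.
Split into bytes (most-significant first): FD F2.
Little-endian stores the least-significant byte at the lowest address.
So at ascending addresses the bytes are F2 FD.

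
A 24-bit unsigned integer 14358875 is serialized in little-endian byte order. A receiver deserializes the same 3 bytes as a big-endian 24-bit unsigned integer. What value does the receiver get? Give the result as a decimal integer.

14358875 in 24-bit hexadecimal is 0xDB195B.
Stored little-endian, the bytes at ascending addresses are 5B 19 DB.
Read back as big-endian, the last byte is least significant, giving 0x5B19DB.
0x5B19DB = 5970395.

5970395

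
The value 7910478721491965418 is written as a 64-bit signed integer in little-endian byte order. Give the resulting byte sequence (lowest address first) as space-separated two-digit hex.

7910478721491965418 in hexadecimal, padded to 64 bits, is 0x6DC7AA7C55D095EA.
Split into bytes (most-significant first): 6D C7 AA 7C 55 D0 95 EA.
Little-endian stores the least-significant byte at the lowest address.
So at ascending addresses the bytes are EA 95 D0 55 7C AA C7 6D.

EA 95 D0 55 7C AA C7 6D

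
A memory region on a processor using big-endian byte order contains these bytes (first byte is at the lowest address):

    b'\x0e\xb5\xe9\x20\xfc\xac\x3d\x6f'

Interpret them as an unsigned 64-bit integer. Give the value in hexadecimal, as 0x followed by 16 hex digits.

0x0EB5E920FCAC3D6F

Big-endian stores the most-significant byte at the lowest address.
The bytes are already most-significant first: 0x0EB5E920FCAC3D6F.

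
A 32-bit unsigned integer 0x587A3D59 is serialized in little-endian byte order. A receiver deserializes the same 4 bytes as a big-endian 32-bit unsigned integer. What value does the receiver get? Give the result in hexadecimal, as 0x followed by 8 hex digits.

Stored little-endian, the bytes at ascending addresses are 59 3D 7A 58.
Read back as big-endian, the last byte is least significant, giving 0x593D7A58.

0x593D7A58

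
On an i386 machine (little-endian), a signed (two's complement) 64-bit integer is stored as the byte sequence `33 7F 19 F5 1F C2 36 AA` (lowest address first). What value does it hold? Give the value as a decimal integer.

In little-endian order the low byte comes first in memory.
Reassemble most-significant byte first: AA 36 C2 1F F5 19 7F 33 → 0xAA36C21FF5197F33.
Top bit is set, so as a signed 64-bit value this is 0xAA36C21FF5197F33 − 2^64 = -6181539996007563469.

-6181539996007563469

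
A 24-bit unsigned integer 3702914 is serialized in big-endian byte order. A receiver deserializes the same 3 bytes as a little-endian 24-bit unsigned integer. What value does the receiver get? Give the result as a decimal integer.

3702914 in 24-bit hexadecimal is 0x388082.
Stored big-endian, the bytes at ascending addresses are 38 80 82.
Read back as little-endian, the first byte is least significant, giving 0x828038.
0x828038 = 8552504.

8552504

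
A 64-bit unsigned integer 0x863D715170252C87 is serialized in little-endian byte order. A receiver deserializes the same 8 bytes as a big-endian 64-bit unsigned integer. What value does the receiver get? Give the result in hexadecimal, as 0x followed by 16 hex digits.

Stored little-endian, the bytes at ascending addresses are 87 2C 25 70 51 71 3D 86.
Read back as big-endian, the last byte is least significant, giving 0x872C257051713D86.

0x872C257051713D86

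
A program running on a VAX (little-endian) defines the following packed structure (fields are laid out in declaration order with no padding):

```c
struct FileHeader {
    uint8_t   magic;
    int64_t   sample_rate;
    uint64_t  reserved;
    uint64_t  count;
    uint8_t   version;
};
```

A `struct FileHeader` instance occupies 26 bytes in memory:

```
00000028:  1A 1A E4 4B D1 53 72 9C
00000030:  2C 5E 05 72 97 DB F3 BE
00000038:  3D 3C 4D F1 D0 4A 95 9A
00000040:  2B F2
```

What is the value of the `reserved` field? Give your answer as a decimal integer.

`reserved` follows `magic` (1 B), `sample_rate` (8 B), so it starts at offset 1 + 8 = 9 and occupies 8 bytes.
Bytes at offsets 9..16: 5E 05 72 97 DB F3 BE 3D.
In little-endian order the low byte comes first in memory.
Reassemble most-significant byte first: 3D BE F3 DB 97 72 05 5E → 0x3DBEF3DB9772055E.
0x3DBEF3DB9772055E = 4449261606352848222.

4449261606352848222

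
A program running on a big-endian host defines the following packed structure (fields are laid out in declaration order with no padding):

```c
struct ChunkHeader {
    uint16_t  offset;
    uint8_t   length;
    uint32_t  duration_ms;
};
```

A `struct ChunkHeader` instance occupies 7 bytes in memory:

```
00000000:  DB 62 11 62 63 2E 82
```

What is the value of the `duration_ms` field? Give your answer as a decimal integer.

1650667138

`duration_ms` follows `offset` (2 B), `length` (1 B), so it starts at offset 2 + 1 = 3 and occupies 4 bytes.
Bytes at offsets 3..6: 62 63 2E 82.
Big-endian stores the most-significant byte at the lowest address.
The bytes are already most-significant first: 0x62632E82.
0x62632E82 = 1650667138.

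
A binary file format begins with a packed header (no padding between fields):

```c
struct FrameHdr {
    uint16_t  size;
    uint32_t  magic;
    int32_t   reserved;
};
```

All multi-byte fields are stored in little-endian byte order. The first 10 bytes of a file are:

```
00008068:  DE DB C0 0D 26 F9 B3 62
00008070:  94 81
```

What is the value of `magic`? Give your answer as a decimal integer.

`magic` follows `size` (2 bytes), so it starts at byte offset 2 and occupies 4 bytes.
Bytes at offsets 2..5: C0 0D 26 F9.
Little-endian: lowest address holds the least-significant byte.
Reassemble most-significant byte first: F9 26 0D C0 → 0xF9260DC0.
0xF9260DC0 = 4180020672.

4180020672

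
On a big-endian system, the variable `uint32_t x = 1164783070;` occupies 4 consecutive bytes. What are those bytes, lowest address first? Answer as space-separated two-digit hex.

45 6D 2D DE

1164783070 in hexadecimal, padded to 32 bits, is 0x456D2DDE.
Split into bytes (most-significant first): 45 6D 2D DE.
In big-endian order the high byte comes first in memory.
So the memory order matches the most-significant-first order: 45 6D 2D DE.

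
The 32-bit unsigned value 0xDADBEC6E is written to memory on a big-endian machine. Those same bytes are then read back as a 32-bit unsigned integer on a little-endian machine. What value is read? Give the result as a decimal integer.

1861016538

Stored big-endian, the bytes at ascending addresses are DA DB EC 6E.
Read back as little-endian, the first byte is least significant, giving 0x6EECDBDA.
0x6EECDBDA = 1861016538.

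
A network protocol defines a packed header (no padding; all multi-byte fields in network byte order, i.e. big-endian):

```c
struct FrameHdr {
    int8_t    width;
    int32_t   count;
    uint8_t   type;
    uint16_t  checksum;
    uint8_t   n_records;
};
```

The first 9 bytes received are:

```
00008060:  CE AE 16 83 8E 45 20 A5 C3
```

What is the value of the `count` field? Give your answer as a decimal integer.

-1374256242

`count` follows `width` (1 byte), so it starts at byte offset 1 and occupies 4 bytes.
Bytes at offsets 1..4: AE 16 83 8E.
Big-endian stores the most-significant byte at the lowest address.
The bytes are already most-significant first: 0xAE16838E.
Top bit is set, so as a signed 32-bit value this is 0xAE16838E − 2^32 = -1374256242.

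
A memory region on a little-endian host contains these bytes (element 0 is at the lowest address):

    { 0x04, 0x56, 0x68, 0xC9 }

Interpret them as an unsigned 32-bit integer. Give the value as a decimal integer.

Little-endian: lowest address holds the least-significant byte.
Reassemble most-significant byte first: C9 68 56 04 → 0xC9685604.
0xC9685604 = 3379058180.

3379058180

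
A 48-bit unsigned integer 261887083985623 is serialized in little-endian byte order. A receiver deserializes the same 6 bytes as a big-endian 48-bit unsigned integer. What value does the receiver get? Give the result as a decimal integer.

237196486782958

261887083985623 in 48-bit hexadecimal is 0xEE2F569CBAD7.
Stored little-endian, the bytes at ascending addresses are D7 BA 9C 56 2F EE.
Read back as big-endian, the last byte is least significant, giving 0xD7BA9C562FEE.
0xD7BA9C562FEE = 237196486782958.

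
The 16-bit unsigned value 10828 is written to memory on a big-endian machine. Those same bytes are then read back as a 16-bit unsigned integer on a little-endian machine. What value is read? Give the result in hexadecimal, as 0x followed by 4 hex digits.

0x4C2A

10828 in 16-bit hexadecimal is 0x2A4C.
Stored big-endian, the bytes at ascending addresses are 2A 4C.
Read back as little-endian, the first byte is least significant, giving 0x4C2A.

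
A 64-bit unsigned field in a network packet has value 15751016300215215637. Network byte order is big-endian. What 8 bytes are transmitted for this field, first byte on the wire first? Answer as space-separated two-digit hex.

15751016300215215637 in hexadecimal, padded to 64 bits, is 0xDA96D9DF61B72615.
Split into bytes (most-significant first): DA 96 D9 DF 61 B7 26 15.
Big-endian: lowest address holds the most-significant byte.
So the memory order matches the most-significant-first order: DA 96 D9 DF 61 B7 26 15.

DA 96 D9 DF 61 B7 26 15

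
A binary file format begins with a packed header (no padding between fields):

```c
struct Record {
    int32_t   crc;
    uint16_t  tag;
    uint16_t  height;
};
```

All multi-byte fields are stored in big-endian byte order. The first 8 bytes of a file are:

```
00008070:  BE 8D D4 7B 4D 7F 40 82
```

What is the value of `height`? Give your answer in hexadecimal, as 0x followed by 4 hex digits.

0x4082

`height` follows `crc` (4 B), `tag` (2 B), so it starts at offset 4 + 2 = 6 and occupies 2 bytes.
Bytes at offsets 6..7: 40 82.
In big-endian order the high byte comes first in memory.
The bytes are already most-significant first: 0x4082.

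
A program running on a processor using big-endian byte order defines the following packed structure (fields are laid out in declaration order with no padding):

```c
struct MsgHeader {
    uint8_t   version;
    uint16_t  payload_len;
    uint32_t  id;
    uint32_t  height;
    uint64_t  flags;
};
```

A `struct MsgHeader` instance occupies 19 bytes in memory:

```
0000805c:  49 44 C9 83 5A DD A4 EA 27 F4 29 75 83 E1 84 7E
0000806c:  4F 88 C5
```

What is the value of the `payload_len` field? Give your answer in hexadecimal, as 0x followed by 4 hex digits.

`payload_len` follows `version` (1 byte), so it starts at byte offset 1 and occupies 2 bytes.
Bytes at offsets 1..2: 44 C9.
Big-endian: lowest address holds the most-significant byte.
The bytes are already most-significant first: 0x44C9.

0x44C9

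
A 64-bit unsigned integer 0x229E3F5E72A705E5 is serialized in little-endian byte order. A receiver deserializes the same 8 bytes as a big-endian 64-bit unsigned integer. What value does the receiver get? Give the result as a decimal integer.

16502780519218388514

Stored little-endian, the bytes at ascending addresses are E5 05 A7 72 5E 3F 9E 22.
Read back as big-endian, the last byte is least significant, giving 0xE505A7725E3F9E22.
0xE505A7725E3F9E22 = 16502780519218388514.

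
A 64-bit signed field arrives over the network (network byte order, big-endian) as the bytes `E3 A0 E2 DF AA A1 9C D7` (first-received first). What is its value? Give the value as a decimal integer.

Big-endian stores the most-significant byte at the lowest address.
The bytes are already most-significant first: 0xE3A0E2DFAAA19CD7.
Top bit is set, so as a signed 64-bit value this is 0xE3A0E2DFAAA19CD7 − 2^64 = -2044384780557902633.

-2044384780557902633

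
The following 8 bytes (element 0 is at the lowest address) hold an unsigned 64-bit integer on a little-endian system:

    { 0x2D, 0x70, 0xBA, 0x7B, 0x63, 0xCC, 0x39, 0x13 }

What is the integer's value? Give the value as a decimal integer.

In little-endian order the low byte comes first in memory.
Reassemble most-significant byte first: 13 39 CC 63 7B BA 70 2D → 0x1339CC637BBA702D.
0x1339CC637BBA702D = 1385363088042782765.

1385363088042782765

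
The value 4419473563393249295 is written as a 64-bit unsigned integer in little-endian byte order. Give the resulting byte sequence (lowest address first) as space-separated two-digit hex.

4419473563393249295 in hexadecimal, padded to 64 bits, is 0x3D551FCA6048D00F.
Split into bytes (most-significant first): 3D 55 1F CA 60 48 D0 0F.
Little-endian: lowest address holds the least-significant byte.
So at ascending addresses the bytes are 0F D0 48 60 CA 1F 55 3D.

0F D0 48 60 CA 1F 55 3D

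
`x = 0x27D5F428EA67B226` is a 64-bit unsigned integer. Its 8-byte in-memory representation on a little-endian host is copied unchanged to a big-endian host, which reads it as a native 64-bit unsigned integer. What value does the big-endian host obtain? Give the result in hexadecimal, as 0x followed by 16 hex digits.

Stored little-endian, the bytes at ascending addresses are 26 B2 67 EA 28 F4 D5 27.
Read back as big-endian, the last byte is least significant, giving 0x26B267EA28F4D527.

0x26B267EA28F4D527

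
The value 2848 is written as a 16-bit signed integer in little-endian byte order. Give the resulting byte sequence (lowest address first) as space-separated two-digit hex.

20 0B

2848 in hexadecimal, padded to 16 bits, is 0x0B20.
Split into bytes (most-significant first): 0B 20.
In little-endian order the low byte comes first in memory.
So at ascending addresses the bytes are 20 0B.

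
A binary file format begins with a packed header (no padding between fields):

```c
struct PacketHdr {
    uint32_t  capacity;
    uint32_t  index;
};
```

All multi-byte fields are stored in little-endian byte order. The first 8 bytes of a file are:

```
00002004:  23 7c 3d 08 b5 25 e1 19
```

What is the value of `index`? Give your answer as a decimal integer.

`index` follows `capacity` (4 bytes), so it starts at byte offset 4 and occupies 4 bytes.
Bytes at offsets 4..7: B5 25 E1 19.
Little-endian: lowest address holds the least-significant byte.
Reassemble most-significant byte first: 19 E1 25 B5 → 0x19E125B5.
0x19E125B5 = 434185653.

434185653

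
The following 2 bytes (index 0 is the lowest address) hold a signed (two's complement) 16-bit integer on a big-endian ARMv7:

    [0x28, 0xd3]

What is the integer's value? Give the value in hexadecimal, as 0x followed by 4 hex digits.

0x28D3

In big-endian order the high byte comes first in memory.
The bytes are already most-significant first: 0x28D3.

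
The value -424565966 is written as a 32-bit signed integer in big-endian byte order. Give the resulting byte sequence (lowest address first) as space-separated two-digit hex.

E6 B1 A3 32

Two's complement of -424565966 in 32 bits: 424565966 = 0x194E5CCE; invert → 0xE6B1A331; add 1 → 0xE6B1A332.
Split into bytes (most-significant first): E6 B1 A3 32.
Big-endian stores the most-significant byte at the lowest address.
So the memory order matches the most-significant-first order: E6 B1 A3 32.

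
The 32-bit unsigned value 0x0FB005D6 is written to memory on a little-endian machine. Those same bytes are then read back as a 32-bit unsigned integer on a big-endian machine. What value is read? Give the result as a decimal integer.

Stored little-endian, the bytes at ascending addresses are D6 05 B0 0F.
Read back as big-endian, the last byte is least significant, giving 0xD605B00F.
0xD605B00F = 3590696975.

3590696975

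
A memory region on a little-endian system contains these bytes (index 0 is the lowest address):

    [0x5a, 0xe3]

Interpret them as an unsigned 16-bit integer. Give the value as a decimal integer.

Little-endian stores the least-significant byte at the lowest address.
Reassemble most-significant byte first: E3 5A → 0xE35A.
0xE35A = 58202.

58202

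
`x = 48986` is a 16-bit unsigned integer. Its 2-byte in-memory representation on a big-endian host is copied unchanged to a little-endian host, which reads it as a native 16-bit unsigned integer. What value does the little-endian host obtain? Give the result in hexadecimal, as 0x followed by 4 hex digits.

0x5ABF

48986 in 16-bit hexadecimal is 0xBF5A.
Stored big-endian, the bytes at ascending addresses are BF 5A.
Read back as little-endian, the first byte is least significant, giving 0x5ABF.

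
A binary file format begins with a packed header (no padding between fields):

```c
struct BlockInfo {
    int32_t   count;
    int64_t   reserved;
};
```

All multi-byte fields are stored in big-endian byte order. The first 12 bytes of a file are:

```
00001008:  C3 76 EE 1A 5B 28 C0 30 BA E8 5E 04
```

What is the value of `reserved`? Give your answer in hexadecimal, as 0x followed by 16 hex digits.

`reserved` follows `count` (4 bytes), so it starts at byte offset 4 and occupies 8 bytes.
Bytes at offsets 4..11: 5B 28 C0 30 BA E8 5E 04.
In big-endian order the high byte comes first in memory.
The bytes are already most-significant first: 0x5B28C030BAE85E04.

0x5B28C030BAE85E04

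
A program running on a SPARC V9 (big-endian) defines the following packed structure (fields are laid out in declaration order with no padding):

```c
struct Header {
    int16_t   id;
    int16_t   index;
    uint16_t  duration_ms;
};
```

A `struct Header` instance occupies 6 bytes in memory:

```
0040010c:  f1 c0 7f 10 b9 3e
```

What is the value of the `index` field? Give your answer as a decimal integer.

32528

`index` follows `id` (2 bytes), so it starts at byte offset 2 and occupies 2 bytes.
Bytes at offsets 2..3: 7F 10.
In big-endian order the high byte comes first in memory.
The bytes are already most-significant first: 0x7F10.
0x7F10 = 32528.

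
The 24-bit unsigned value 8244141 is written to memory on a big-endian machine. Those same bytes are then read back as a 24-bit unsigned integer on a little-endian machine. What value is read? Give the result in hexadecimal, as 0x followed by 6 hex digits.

0xADCB7D

8244141 in 24-bit hexadecimal is 0x7DCBAD.
Stored big-endian, the bytes at ascending addresses are 7D CB AD.
Read back as little-endian, the first byte is least significant, giving 0xADCB7D.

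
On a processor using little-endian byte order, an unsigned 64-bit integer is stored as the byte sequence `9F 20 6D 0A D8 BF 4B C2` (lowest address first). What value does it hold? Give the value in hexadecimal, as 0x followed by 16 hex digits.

In little-endian order the low byte comes first in memory.
Reassemble most-significant byte first: C2 4B BF D8 0A 6D 20 9F → 0xC24BBFD80A6D209F.

0xC24BBFD80A6D209F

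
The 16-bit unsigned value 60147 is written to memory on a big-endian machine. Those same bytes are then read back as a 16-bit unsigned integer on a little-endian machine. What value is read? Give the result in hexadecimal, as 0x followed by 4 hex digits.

60147 in 16-bit hexadecimal is 0xEAF3.
Stored big-endian, the bytes at ascending addresses are EA F3.
Read back as little-endian, the first byte is least significant, giving 0xF3EA.

0xF3EA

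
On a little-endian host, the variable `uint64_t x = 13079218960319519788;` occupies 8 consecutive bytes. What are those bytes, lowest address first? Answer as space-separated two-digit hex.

2C 1C 66 05 59 B8 82 B5

13079218960319519788 in hexadecimal, padded to 64 bits, is 0xB582B85905661C2C.
Split into bytes (most-significant first): B5 82 B8 59 05 66 1C 2C.
Little-endian: lowest address holds the least-significant byte.
So at ascending addresses the bytes are 2C 1C 66 05 59 B8 82 B5.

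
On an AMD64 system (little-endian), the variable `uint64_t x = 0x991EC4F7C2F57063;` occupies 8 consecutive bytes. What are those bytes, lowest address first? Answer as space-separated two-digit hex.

Split into bytes (most-significant first): 99 1E C4 F7 C2 F5 70 63.
Little-endian stores the least-significant byte at the lowest address.
So at ascending addresses the bytes are 63 70 F5 C2 F7 C4 1E 99.

63 70 F5 C2 F7 C4 1E 99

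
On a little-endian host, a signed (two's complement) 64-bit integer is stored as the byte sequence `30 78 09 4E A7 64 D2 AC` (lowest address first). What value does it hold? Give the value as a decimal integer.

-5993617484345149392

Little-endian stores the least-significant byte at the lowest address.
Reassemble most-significant byte first: AC D2 64 A7 4E 09 78 30 → 0xACD264A74E097830.
Top bit is set, so as a signed 64-bit value this is 0xACD264A74E097830 − 2^64 = -5993617484345149392.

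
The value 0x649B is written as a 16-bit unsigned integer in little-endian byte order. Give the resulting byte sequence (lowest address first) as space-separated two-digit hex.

9B 64

Split into bytes (most-significant first): 64 9B.
Little-endian stores the least-significant byte at the lowest address.
So at ascending addresses the bytes are 9B 64.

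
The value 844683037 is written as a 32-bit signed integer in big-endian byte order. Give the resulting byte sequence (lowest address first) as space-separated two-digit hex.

844683037 in hexadecimal, padded to 32 bits, is 0x3258D71D.
Split into bytes (most-significant first): 32 58 D7 1D.
In big-endian order the high byte comes first in memory.
So the memory order matches the most-significant-first order: 32 58 D7 1D.

32 58 D7 1D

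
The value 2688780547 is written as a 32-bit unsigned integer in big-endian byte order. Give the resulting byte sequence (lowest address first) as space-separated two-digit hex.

A0 43 89 03

2688780547 in hexadecimal, padded to 32 bits, is 0xA0438903.
Split into bytes (most-significant first): A0 43 89 03.
Big-endian: lowest address holds the most-significant byte.
So the memory order matches the most-significant-first order: A0 43 89 03.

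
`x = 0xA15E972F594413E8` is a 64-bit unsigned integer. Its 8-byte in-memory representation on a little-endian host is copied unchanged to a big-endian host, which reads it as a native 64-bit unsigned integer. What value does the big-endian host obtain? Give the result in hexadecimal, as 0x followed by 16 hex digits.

Stored little-endian, the bytes at ascending addresses are E8 13 44 59 2F 97 5E A1.
Read back as big-endian, the last byte is least significant, giving 0xE81344592F975EA1.

0xE81344592F975EA1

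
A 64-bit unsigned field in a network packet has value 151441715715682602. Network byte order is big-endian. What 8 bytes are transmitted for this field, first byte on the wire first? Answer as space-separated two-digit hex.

02 1A 07 70 25 68 B1 2A

151441715715682602 in hexadecimal, padded to 64 bits, is 0x021A07702568B12A.
Split into bytes (most-significant first): 02 1A 07 70 25 68 B1 2A.
Big-endian stores the most-significant byte at the lowest address.
So the memory order matches the most-significant-first order: 02 1A 07 70 25 68 B1 2A.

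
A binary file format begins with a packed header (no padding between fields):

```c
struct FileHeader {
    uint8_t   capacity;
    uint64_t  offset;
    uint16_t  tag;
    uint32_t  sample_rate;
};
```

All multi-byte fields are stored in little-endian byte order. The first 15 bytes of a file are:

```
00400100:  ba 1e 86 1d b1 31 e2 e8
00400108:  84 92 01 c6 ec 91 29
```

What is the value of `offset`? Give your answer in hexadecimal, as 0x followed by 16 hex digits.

0x84E8E231B11D861E

`offset` follows `capacity` (1 byte), so it starts at byte offset 1 and occupies 8 bytes.
Bytes at offsets 1..8: 1E 86 1D B1 31 E2 E8 84.
Little-endian stores the least-significant byte at the lowest address.
Reassemble most-significant byte first: 84 E8 E2 31 B1 1D 86 1E → 0x84E8E231B11D861E.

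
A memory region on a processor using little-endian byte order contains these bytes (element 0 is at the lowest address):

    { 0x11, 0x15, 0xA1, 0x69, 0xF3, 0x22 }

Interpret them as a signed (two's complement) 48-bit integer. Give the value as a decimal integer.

38428844561681

In little-endian order the low byte comes first in memory.
Reassemble most-significant byte first: 22 F3 69 A1 15 11 → 0x22F369A11511.
0x22F369A11511 = 38428844561681.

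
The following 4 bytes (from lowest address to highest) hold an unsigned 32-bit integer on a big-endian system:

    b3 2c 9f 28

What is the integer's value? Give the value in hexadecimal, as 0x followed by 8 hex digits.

0xB32C9F28

Big-endian stores the most-significant byte at the lowest address.
The bytes are already most-significant first: 0xB32C9F28.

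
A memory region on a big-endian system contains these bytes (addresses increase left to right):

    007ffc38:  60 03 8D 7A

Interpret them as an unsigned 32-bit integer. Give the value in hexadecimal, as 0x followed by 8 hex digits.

Big-endian stores the most-significant byte at the lowest address.
The bytes are already most-significant first: 0x60038D7A.

0x60038D7A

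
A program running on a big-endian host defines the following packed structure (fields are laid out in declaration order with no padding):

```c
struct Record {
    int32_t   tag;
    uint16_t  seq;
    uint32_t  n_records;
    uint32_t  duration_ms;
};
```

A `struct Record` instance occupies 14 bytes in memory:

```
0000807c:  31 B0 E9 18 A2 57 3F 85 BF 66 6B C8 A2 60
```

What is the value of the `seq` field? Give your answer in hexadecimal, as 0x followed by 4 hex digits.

0xA257

`seq` follows `tag` (4 bytes), so it starts at byte offset 4 and occupies 2 bytes.
Bytes at offsets 4..5: A2 57.
In big-endian order the high byte comes first in memory.
The bytes are already most-significant first: 0xA257.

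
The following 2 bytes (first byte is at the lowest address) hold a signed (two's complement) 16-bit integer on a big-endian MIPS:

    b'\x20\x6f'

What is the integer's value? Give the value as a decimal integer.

Big-endian stores the most-significant byte at the lowest address.
The bytes are already most-significant first: 0x206F.
0x206F = 8303.

8303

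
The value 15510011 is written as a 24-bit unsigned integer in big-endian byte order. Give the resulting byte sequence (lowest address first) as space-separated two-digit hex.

15510011 in hexadecimal, padded to 24 bits, is 0xECA9FB.
Split into bytes (most-significant first): EC A9 FB.
Big-endian stores the most-significant byte at the lowest address.
So the memory order matches the most-significant-first order: EC A9 FB.

EC A9 FB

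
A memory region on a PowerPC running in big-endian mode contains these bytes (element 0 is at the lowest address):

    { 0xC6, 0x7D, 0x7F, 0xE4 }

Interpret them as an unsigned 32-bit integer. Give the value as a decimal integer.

3330113508

Big-endian stores the most-significant byte at the lowest address.
The bytes are already most-significant first: 0xC67D7FE4.
0xC67D7FE4 = 3330113508.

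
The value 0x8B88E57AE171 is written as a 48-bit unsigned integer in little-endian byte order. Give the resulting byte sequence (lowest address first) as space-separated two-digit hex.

Split into bytes (most-significant first): 8B 88 E5 7A E1 71.
In little-endian order the low byte comes first in memory.
So at ascending addresses the bytes are 71 E1 7A E5 88 8B.

71 E1 7A E5 88 8B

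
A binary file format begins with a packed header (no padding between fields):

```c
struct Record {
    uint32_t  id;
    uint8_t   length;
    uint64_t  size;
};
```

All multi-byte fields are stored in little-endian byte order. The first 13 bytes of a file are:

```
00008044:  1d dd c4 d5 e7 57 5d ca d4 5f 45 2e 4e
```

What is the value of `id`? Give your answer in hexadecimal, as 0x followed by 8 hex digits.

0xD5C4DD1D

`id` is the first field, at byte offset 0, occupying 4 bytes.
Bytes at offsets 0..3: 1D DD C4 D5.
Little-endian stores the least-significant byte at the lowest address.
Reassemble most-significant byte first: D5 C4 DD 1D → 0xD5C4DD1D.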